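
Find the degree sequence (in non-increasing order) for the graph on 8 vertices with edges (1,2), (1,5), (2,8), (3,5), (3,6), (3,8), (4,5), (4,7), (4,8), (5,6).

Step 1: Count edges incident to each vertex:
  deg(1) = 2 (neighbors: 2, 5)
  deg(2) = 2 (neighbors: 1, 8)
  deg(3) = 3 (neighbors: 5, 6, 8)
  deg(4) = 3 (neighbors: 5, 7, 8)
  deg(5) = 4 (neighbors: 1, 3, 4, 6)
  deg(6) = 2 (neighbors: 3, 5)
  deg(7) = 1 (neighbors: 4)
  deg(8) = 3 (neighbors: 2, 3, 4)

Step 2: Sort degrees in non-increasing order:
  Degrees: [2, 2, 3, 3, 4, 2, 1, 3] -> sorted: [4, 3, 3, 3, 2, 2, 2, 1]

Degree sequence: [4, 3, 3, 3, 2, 2, 2, 1]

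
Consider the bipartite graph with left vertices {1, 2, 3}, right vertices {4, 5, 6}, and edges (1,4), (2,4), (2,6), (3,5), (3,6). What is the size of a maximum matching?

Step 1: List the neighbors of each left vertex:
  1: 4
  2: 4, 6
  3: 5, 6

Step 2: Greedily match left vertices, then look for augmenting paths:
  Match 1 -- 4
  Match 2 -- 6
  Match 3 -- 5
  No augmenting path remains.

Step 3: Verify this is maximum:
  Matching size 3 = min(|L|, |R|) = min(3, 3), which is an upper bound, so this matching is maximum.

Maximum matching: {(1,4), (2,6), (3,5)}
Size: 3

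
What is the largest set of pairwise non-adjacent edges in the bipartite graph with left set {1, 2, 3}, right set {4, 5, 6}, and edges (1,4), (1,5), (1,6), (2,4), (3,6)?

Step 1: List the neighbors of each left vertex:
  1: 4, 5, 6
  2: 4
  3: 6

Step 2: Greedily match left vertices, then look for augmenting paths:
  Match 1 -- 5
  Match 2 -- 4
  Match 3 -- 6
  No augmenting path remains.

Step 3: Verify this is maximum:
  Matching size 3 = min(|L|, |R|) = min(3, 3), which is an upper bound, so this matching is maximum.

Maximum matching: {(1,5), (2,4), (3,6)}
Size: 3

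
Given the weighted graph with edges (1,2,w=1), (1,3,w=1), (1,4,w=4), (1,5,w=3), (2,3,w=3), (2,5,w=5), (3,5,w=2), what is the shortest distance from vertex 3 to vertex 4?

Step 1: Build adjacency list with weights:
  1: 2(w=1), 3(w=1), 4(w=4), 5(w=3)
  2: 1(w=1), 3(w=3), 5(w=5)
  3: 1(w=1), 2(w=3), 5(w=2)
  4: 1(w=4)
  5: 1(w=3), 2(w=5), 3(w=2)

Step 2: Apply Dijkstra's algorithm from vertex 3:
  Visit vertex 3 (distance=0)
    Update dist[1] = 1
    Update dist[2] = 3
    Update dist[5] = 2
  Visit vertex 1 (distance=1)
    Update dist[2] = 2
    Update dist[4] = 5
  Visit vertex 2 (distance=2)
  Visit vertex 5 (distance=2)
  Visit vertex 4 (distance=5)

Step 3: Shortest path: 3 -> 1 -> 4
Total weight: 1 + 4 = 5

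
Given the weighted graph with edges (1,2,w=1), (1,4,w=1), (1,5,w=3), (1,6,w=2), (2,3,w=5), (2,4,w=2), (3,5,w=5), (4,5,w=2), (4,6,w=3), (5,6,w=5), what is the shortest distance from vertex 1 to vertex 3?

Step 1: Build adjacency list with weights:
  1: 2(w=1), 4(w=1), 5(w=3), 6(w=2)
  2: 1(w=1), 3(w=5), 4(w=2)
  3: 2(w=5), 5(w=5)
  4: 1(w=1), 2(w=2), 5(w=2), 6(w=3)
  5: 1(w=3), 3(w=5), 4(w=2), 6(w=5)
  6: 1(w=2), 4(w=3), 5(w=5)

Step 2: Apply Dijkstra's algorithm from vertex 1:
  Visit vertex 1 (distance=0)
    Update dist[2] = 1
    Update dist[4] = 1
    Update dist[5] = 3
    Update dist[6] = 2
  Visit vertex 2 (distance=1)
    Update dist[3] = 6
  Visit vertex 4 (distance=1)
  Visit vertex 6 (distance=2)
  Visit vertex 5 (distance=3)
  Visit vertex 3 (distance=6)

Step 3: Shortest path: 1 -> 2 -> 3
Total weight: 1 + 5 = 6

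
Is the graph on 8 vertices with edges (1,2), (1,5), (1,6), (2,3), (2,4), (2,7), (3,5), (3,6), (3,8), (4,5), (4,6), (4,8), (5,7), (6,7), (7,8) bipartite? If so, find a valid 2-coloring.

Step 1: Attempt 2-coloring using BFS:
  Start at vertex 1, assign color 0
  Color vertex 2 with color 1 (neighbor of 1)
  Color vertex 5 with color 1 (neighbor of 1)
  Color vertex 6 with color 1 (neighbor of 1)
  Color vertex 3 with color 0 (neighbor of 2)
  Color vertex 4 with color 0 (neighbor of 2)
  Color vertex 7 with color 0 (neighbor of 2)
  Color vertex 8 with color 1 (neighbor of 3)

Step 2: 2-coloring succeeded. No conflicts found.
  Set A (color 0): {1, 3, 4, 7}
  Set B (color 1): {2, 5, 6, 8}

The graph is bipartite with partition {1, 3, 4, 7}, {2, 5, 6, 8}.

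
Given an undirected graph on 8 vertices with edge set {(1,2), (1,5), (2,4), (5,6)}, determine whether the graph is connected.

Step 1: Build adjacency list from edges:
  1: 2, 5
  2: 1, 4
  3: (none)
  4: 2
  5: 1, 6
  6: 5
  7: (none)
  8: (none)

Step 2: Run BFS/DFS from vertex 1:
  Visited: {1, 2, 5, 4, 6}
  Reached 5 of 8 vertices

Step 3: Only 5 of 8 vertices reached. Graph is disconnected.
Connected components: {1, 2, 4, 5, 6}, {3}, {7}, {8}
Answer: No, the graph is not connected (4 components).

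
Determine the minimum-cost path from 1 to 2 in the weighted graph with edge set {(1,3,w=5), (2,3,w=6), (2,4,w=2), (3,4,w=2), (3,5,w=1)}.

Step 1: Build adjacency list with weights:
  1: 3(w=5)
  2: 3(w=6), 4(w=2)
  3: 1(w=5), 2(w=6), 4(w=2), 5(w=1)
  4: 2(w=2), 3(w=2)
  5: 3(w=1)

Step 2: Apply Dijkstra's algorithm from vertex 1:
  Visit vertex 1 (distance=0)
    Update dist[3] = 5
  Visit vertex 3 (distance=5)
    Update dist[2] = 11
    Update dist[4] = 7
    Update dist[5] = 6
  Visit vertex 5 (distance=6)
  Visit vertex 4 (distance=7)
    Update dist[2] = 9
  Visit vertex 2 (distance=9)

Step 3: Shortest path: 1 -> 3 -> 4 -> 2
Total weight: 5 + 2 + 2 = 9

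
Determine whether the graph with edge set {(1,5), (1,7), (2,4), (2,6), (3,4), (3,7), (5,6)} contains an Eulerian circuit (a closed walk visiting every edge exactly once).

Step 1: Find the degree of each vertex:
  deg(1) = 2
  deg(2) = 2
  deg(3) = 2
  deg(4) = 2
  deg(5) = 2
  deg(6) = 2
  deg(7) = 2

Step 2: Count vertices with odd degree:
  All vertices have even degree (0 odd-degree vertices)

Step 3: Apply Euler's theorem:
  - Eulerian circuit exists iff graph is connected and all vertices have even degree
  - Eulerian path exists iff graph is connected and has 0 or 2 odd-degree vertices

Graph is connected with 0 odd-degree vertices.
Both Eulerian circuit and Eulerian path exist.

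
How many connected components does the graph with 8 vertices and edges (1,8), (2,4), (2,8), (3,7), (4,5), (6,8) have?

Step 1: Build adjacency list from edges:
  1: 8
  2: 4, 8
  3: 7
  4: 2, 5
  5: 4
  6: 8
  7: 3
  8: 1, 2, 6

Step 2: Run BFS/DFS from vertex 1:
  Visited: {1, 8, 2, 6, 4, 5}
  Reached 6 of 8 vertices

Step 3: Only 6 of 8 vertices reached. Graph is disconnected.
Connected components: {1, 2, 4, 5, 6, 8}, {3, 7}
Number of connected components: 2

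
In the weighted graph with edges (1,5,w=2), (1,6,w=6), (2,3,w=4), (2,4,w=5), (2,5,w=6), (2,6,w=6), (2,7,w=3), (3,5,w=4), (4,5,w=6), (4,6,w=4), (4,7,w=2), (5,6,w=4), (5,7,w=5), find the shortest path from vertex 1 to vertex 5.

Step 1: Build adjacency list with weights:
  1: 5(w=2), 6(w=6)
  2: 3(w=4), 4(w=5), 5(w=6), 6(w=6), 7(w=3)
  3: 2(w=4), 5(w=4)
  4: 2(w=5), 5(w=6), 6(w=4), 7(w=2)
  5: 1(w=2), 2(w=6), 3(w=4), 4(w=6), 6(w=4), 7(w=5)
  6: 1(w=6), 2(w=6), 4(w=4), 5(w=4)
  7: 2(w=3), 4(w=2), 5(w=5)

Step 2: Apply Dijkstra's algorithm from vertex 1:
  Visit vertex 1 (distance=0)
    Update dist[5] = 2
    Update dist[6] = 6
  Visit vertex 5 (distance=2)
    Update dist[2] = 8
    Update dist[3] = 6
    Update dist[4] = 8
    Update dist[7] = 7

Step 3: Shortest path: 1 -> 5
Total weight: 2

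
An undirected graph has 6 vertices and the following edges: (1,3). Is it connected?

Step 1: Build adjacency list from edges:
  1: 3
  2: (none)
  3: 1
  4: (none)
  5: (none)
  6: (none)

Step 2: Run BFS/DFS from vertex 1:
  Visited: {1, 3}
  Reached 2 of 6 vertices

Step 3: Only 2 of 6 vertices reached. Graph is disconnected.
Connected components: {1, 3}, {2}, {4}, {5}, {6}
Answer: No, the graph is not connected (5 components).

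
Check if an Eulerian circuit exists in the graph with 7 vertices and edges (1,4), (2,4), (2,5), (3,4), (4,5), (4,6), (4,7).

Step 1: Find the degree of each vertex:
  deg(1) = 1
  deg(2) = 2
  deg(3) = 1
  deg(4) = 6
  deg(5) = 2
  deg(6) = 1
  deg(7) = 1

Step 2: Count vertices with odd degree:
  Odd-degree vertices: 1, 3, 6, 7 (4 total)

Step 3: Apply Euler's theorem:
  - Eulerian circuit exists iff graph is connected and all vertices have even degree
  - Eulerian path exists iff graph is connected and has 0 or 2 odd-degree vertices

Graph has 4 odd-degree vertices (need 0 or 2).
Neither Eulerian path nor Eulerian circuit exists.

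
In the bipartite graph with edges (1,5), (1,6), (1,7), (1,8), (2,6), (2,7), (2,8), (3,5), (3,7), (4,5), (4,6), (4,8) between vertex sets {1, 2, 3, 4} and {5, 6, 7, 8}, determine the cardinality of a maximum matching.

Step 1: List the neighbors of each left vertex:
  1: 5, 6, 7, 8
  2: 6, 7, 8
  3: 5, 7
  4: 5, 6, 8

Step 2: Greedily match left vertices, then look for augmenting paths:
  Match 1 -- 5
  Match 2 -- 6
  Match 3 -- 7
  Match 4 -- 8
  No augmenting path remains.

Step 3: Verify this is maximum:
  Matching size 4 = min(|L|, |R|) = min(4, 4), which is an upper bound, so this matching is maximum.

Maximum matching: {(1,5), (2,6), (3,7), (4,8)}
Size: 4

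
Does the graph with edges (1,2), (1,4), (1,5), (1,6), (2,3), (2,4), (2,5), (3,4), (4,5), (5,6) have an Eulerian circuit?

Step 1: Find the degree of each vertex:
  deg(1) = 4
  deg(2) = 4
  deg(3) = 2
  deg(4) = 4
  deg(5) = 4
  deg(6) = 2

Step 2: Count vertices with odd degree:
  All vertices have even degree (0 odd-degree vertices)

Step 3: Apply Euler's theorem:
  - Eulerian circuit exists iff graph is connected and all vertices have even degree
  - Eulerian path exists iff graph is connected and has 0 or 2 odd-degree vertices

Graph is connected with 0 odd-degree vertices.
Both Eulerian circuit and Eulerian path exist.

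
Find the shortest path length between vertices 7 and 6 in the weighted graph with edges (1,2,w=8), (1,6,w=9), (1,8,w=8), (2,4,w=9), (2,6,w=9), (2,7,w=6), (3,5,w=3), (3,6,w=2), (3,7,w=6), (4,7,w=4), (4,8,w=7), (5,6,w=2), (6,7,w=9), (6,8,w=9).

Step 1: Build adjacency list with weights:
  1: 2(w=8), 6(w=9), 8(w=8)
  2: 1(w=8), 4(w=9), 6(w=9), 7(w=6)
  3: 5(w=3), 6(w=2), 7(w=6)
  4: 2(w=9), 7(w=4), 8(w=7)
  5: 3(w=3), 6(w=2)
  6: 1(w=9), 2(w=9), 3(w=2), 5(w=2), 7(w=9), 8(w=9)
  7: 2(w=6), 3(w=6), 4(w=4), 6(w=9)
  8: 1(w=8), 4(w=7), 6(w=9)

Step 2: Apply Dijkstra's algorithm from vertex 7:
  Visit vertex 7 (distance=0)
    Update dist[2] = 6
    Update dist[3] = 6
    Update dist[4] = 4
    Update dist[6] = 9
  Visit vertex 4 (distance=4)
    Update dist[8] = 11
  Visit vertex 2 (distance=6)
    Update dist[1] = 14
  Visit vertex 3 (distance=6)
    Update dist[5] = 9
    Update dist[6] = 8
  Visit vertex 6 (distance=8)

Step 3: Shortest path: 7 -> 3 -> 6
Total weight: 6 + 2 = 8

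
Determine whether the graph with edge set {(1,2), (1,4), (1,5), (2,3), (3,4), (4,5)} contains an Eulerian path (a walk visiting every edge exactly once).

Step 1: Find the degree of each vertex:
  deg(1) = 3
  deg(2) = 2
  deg(3) = 2
  deg(4) = 3
  deg(5) = 2

Step 2: Count vertices with odd degree:
  Odd-degree vertices: 1, 4 (2 total)

Step 3: Apply Euler's theorem:
  - Eulerian circuit exists iff graph is connected and all vertices have even degree
  - Eulerian path exists iff graph is connected and has 0 or 2 odd-degree vertices

Graph is connected with exactly 2 odd-degree vertices (1, 4).
Eulerian path exists (starting and ending at the odd-degree vertices), but no Eulerian circuit.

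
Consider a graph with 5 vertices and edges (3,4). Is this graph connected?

Step 1: Build adjacency list from edges:
  1: (none)
  2: (none)
  3: 4
  4: 3
  5: (none)

Step 2: Run BFS/DFS from vertex 1:
  Visited: {1}
  Reached 1 of 5 vertices

Step 3: Only 1 of 5 vertices reached. Graph is disconnected.
Connected components: {1}, {2}, {3, 4}, {5}
Answer: No, the graph is not connected (4 components).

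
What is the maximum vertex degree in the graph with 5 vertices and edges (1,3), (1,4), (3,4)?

Step 1: Count edges incident to each vertex:
  deg(1) = 2 (neighbors: 3, 4)
  deg(2) = 0 (neighbors: none)
  deg(3) = 2 (neighbors: 1, 4)
  deg(4) = 2 (neighbors: 1, 3)
  deg(5) = 0 (neighbors: none)

Step 2: Find maximum:
  max(2, 0, 2, 2, 0) = 2 (vertex 1)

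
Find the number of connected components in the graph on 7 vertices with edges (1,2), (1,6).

Step 1: Build adjacency list from edges:
  1: 2, 6
  2: 1
  3: (none)
  4: (none)
  5: (none)
  6: 1
  7: (none)

Step 2: Run BFS/DFS from vertex 1:
  Visited: {1, 2, 6}
  Reached 3 of 7 vertices

Step 3: Only 3 of 7 vertices reached. Graph is disconnected.
Connected components: {1, 2, 6}, {3}, {4}, {5}, {7}
Number of connected components: 5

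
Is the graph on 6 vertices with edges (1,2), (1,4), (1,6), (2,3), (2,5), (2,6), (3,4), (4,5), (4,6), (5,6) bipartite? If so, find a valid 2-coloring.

Step 1: Attempt 2-coloring using BFS:
  Start at vertex 1, assign color 0
  Color vertex 2 with color 1 (neighbor of 1)
  Color vertex 4 with color 1 (neighbor of 1)
  Color vertex 6 with color 1 (neighbor of 1)
  Color vertex 3 with color 0 (neighbor of 2)
  Color vertex 5 with color 0 (neighbor of 2)

Step 2: Conflict found! Vertices 2 and 6 are adjacent but have the same color.
This means the graph contains an odd cycle.

The graph is NOT bipartite.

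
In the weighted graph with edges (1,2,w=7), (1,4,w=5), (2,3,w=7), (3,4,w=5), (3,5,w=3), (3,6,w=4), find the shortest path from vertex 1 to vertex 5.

Step 1: Build adjacency list with weights:
  1: 2(w=7), 4(w=5)
  2: 1(w=7), 3(w=7)
  3: 2(w=7), 4(w=5), 5(w=3), 6(w=4)
  4: 1(w=5), 3(w=5)
  5: 3(w=3)
  6: 3(w=4)

Step 2: Apply Dijkstra's algorithm from vertex 1:
  Visit vertex 1 (distance=0)
    Update dist[2] = 7
    Update dist[4] = 5
  Visit vertex 4 (distance=5)
    Update dist[3] = 10
  Visit vertex 2 (distance=7)
  Visit vertex 3 (distance=10)
    Update dist[5] = 13
    Update dist[6] = 14
  Visit vertex 5 (distance=13)

Step 3: Shortest path: 1 -> 4 -> 3 -> 5
Total weight: 5 + 5 + 3 = 13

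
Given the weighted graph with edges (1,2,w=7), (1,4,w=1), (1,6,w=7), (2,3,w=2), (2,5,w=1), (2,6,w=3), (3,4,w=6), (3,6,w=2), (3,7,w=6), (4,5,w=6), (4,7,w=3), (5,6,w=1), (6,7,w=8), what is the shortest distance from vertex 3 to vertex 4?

Step 1: Build adjacency list with weights:
  1: 2(w=7), 4(w=1), 6(w=7)
  2: 1(w=7), 3(w=2), 5(w=1), 6(w=3)
  3: 2(w=2), 4(w=6), 6(w=2), 7(w=6)
  4: 1(w=1), 3(w=6), 5(w=6), 7(w=3)
  5: 2(w=1), 4(w=6), 6(w=1)
  6: 1(w=7), 2(w=3), 3(w=2), 5(w=1), 7(w=8)
  7: 3(w=6), 4(w=3), 6(w=8)

Step 2: Apply Dijkstra's algorithm from vertex 3:
  Visit vertex 3 (distance=0)
    Update dist[2] = 2
    Update dist[4] = 6
    Update dist[6] = 2
    Update dist[7] = 6
  Visit vertex 2 (distance=2)
    Update dist[1] = 9
    Update dist[5] = 3
  Visit vertex 6 (distance=2)
  Visit vertex 5 (distance=3)
  Visit vertex 4 (distance=6)
    Update dist[1] = 7

Step 3: Shortest path: 3 -> 4
Total weight: 6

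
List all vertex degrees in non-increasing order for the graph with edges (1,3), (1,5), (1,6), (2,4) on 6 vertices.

Step 1: Count edges incident to each vertex:
  deg(1) = 3 (neighbors: 3, 5, 6)
  deg(2) = 1 (neighbors: 4)
  deg(3) = 1 (neighbors: 1)
  deg(4) = 1 (neighbors: 2)
  deg(5) = 1 (neighbors: 1)
  deg(6) = 1 (neighbors: 1)

Step 2: Sort degrees in non-increasing order:
  Degrees: [3, 1, 1, 1, 1, 1] -> sorted: [3, 1, 1, 1, 1, 1]

Degree sequence: [3, 1, 1, 1, 1, 1]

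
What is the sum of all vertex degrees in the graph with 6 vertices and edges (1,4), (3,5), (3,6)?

Step 1: Count edges incident to each vertex:
  deg(1) = 1 (neighbors: 4)
  deg(2) = 0 (neighbors: none)
  deg(3) = 2 (neighbors: 5, 6)
  deg(4) = 1 (neighbors: 1)
  deg(5) = 1 (neighbors: 3)
  deg(6) = 1 (neighbors: 3)

Step 2: Sum all degrees:
  1 + 0 + 2 + 1 + 1 + 1 = 6

Verification: sum of degrees = 2 * |E| = 2 * 3 = 6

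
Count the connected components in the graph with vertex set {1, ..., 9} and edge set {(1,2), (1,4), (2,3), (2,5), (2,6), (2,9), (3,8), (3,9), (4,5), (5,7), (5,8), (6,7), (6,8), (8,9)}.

Step 1: Build adjacency list from edges:
  1: 2, 4
  2: 1, 3, 5, 6, 9
  3: 2, 8, 9
  4: 1, 5
  5: 2, 4, 7, 8
  6: 2, 7, 8
  7: 5, 6
  8: 3, 5, 6, 9
  9: 2, 3, 8

Step 2: Run BFS/DFS from vertex 1:
  Visited: {1, 2, 4, 3, 5, 6, 9, 8, 7}
  Reached 9 of 9 vertices

Step 3: All 9 vertices reached from vertex 1, so the graph is connected.
Number of connected components: 1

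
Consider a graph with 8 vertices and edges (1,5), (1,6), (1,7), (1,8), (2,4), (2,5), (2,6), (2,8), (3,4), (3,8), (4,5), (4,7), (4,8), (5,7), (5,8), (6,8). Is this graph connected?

Step 1: Build adjacency list from edges:
  1: 5, 6, 7, 8
  2: 4, 5, 6, 8
  3: 4, 8
  4: 2, 3, 5, 7, 8
  5: 1, 2, 4, 7, 8
  6: 1, 2, 8
  7: 1, 4, 5
  8: 1, 2, 3, 4, 5, 6

Step 2: Run BFS/DFS from vertex 1:
  Visited: {1, 5, 6, 7, 8, 2, 4, 3}
  Reached 8 of 8 vertices

Step 3: All 8 vertices reached from vertex 1, so the graph is connected.
Answer: Yes, the graph is connected.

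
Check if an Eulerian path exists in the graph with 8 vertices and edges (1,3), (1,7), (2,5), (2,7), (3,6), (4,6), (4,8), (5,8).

Step 1: Find the degree of each vertex:
  deg(1) = 2
  deg(2) = 2
  deg(3) = 2
  deg(4) = 2
  deg(5) = 2
  deg(6) = 2
  deg(7) = 2
  deg(8) = 2

Step 2: Count vertices with odd degree:
  All vertices have even degree (0 odd-degree vertices)

Step 3: Apply Euler's theorem:
  - Eulerian circuit exists iff graph is connected and all vertices have even degree
  - Eulerian path exists iff graph is connected and has 0 or 2 odd-degree vertices

Graph is connected with 0 odd-degree vertices.
Both Eulerian circuit and Eulerian path exist.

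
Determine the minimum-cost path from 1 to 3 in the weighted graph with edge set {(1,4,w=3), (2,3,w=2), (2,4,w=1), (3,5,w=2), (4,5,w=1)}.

Step 1: Build adjacency list with weights:
  1: 4(w=3)
  2: 3(w=2), 4(w=1)
  3: 2(w=2), 5(w=2)
  4: 1(w=3), 2(w=1), 5(w=1)
  5: 3(w=2), 4(w=1)

Step 2: Apply Dijkstra's algorithm from vertex 1:
  Visit vertex 1 (distance=0)
    Update dist[4] = 3
  Visit vertex 4 (distance=3)
    Update dist[2] = 4
    Update dist[5] = 4
  Visit vertex 2 (distance=4)
    Update dist[3] = 6
  Visit vertex 5 (distance=4)
  Visit vertex 3 (distance=6)

Step 3: Shortest path: 1 -> 4 -> 2 -> 3
Total weight: 3 + 1 + 2 = 6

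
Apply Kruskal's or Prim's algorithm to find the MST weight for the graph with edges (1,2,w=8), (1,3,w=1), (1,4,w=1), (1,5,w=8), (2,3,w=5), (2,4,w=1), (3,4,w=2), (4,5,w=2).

Apply Kruskal's algorithm (sort edges by weight, add if no cycle):

Sorted edges by weight:
  (1,3) w=1
  (1,4) w=1
  (2,4) w=1
  (3,4) w=2
  (4,5) w=2
  (2,3) w=5
  (1,5) w=8
  (1,2) w=8

Add edge (1,3) w=1 -- no cycle. Running total: 1
Add edge (1,4) w=1 -- no cycle. Running total: 2
Add edge (2,4) w=1 -- no cycle. Running total: 3
Skip edge (3,4) w=2 -- would create cycle
Add edge (4,5) w=2 -- no cycle. Running total: 5

MST edges: (1,3,w=1), (1,4,w=1), (2,4,w=1), (4,5,w=2)
Total MST weight: 1 + 1 + 1 + 2 = 5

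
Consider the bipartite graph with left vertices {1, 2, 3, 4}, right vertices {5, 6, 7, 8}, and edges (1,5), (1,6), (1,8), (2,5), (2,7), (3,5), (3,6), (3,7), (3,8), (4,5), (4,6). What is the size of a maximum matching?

Step 1: List the neighbors of each left vertex:
  1: 5, 6, 8
  2: 5, 7
  3: 5, 6, 7, 8
  4: 5, 6

Step 2: Greedily match left vertices, then look for augmenting paths:
  Match 1 -- 8
  Match 2 -- 7
  Match 3 -- 6
  Match 4 -- 5
  No augmenting path remains.

Step 3: Verify this is maximum:
  Matching size 4 = min(|L|, |R|) = min(4, 4), which is an upper bound, so this matching is maximum.

Maximum matching: {(1,8), (2,7), (3,6), (4,5)}
Size: 4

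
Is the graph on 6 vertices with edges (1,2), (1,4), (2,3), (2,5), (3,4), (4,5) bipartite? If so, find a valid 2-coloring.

Step 1: Attempt 2-coloring using BFS:
  Start at vertex 1, assign color 0
  Color vertex 2 with color 1 (neighbor of 1)
  Color vertex 4 with color 1 (neighbor of 1)
  Color vertex 3 with color 0 (neighbor of 2)
  Color vertex 5 with color 0 (neighbor of 2)
  Start new component at vertex 6, assign color 0

Step 2: 2-coloring succeeded. No conflicts found.
  Set A (color 0): {1, 3, 5, 6}
  Set B (color 1): {2, 4}

The graph is bipartite with partition {1, 3, 5, 6}, {2, 4}.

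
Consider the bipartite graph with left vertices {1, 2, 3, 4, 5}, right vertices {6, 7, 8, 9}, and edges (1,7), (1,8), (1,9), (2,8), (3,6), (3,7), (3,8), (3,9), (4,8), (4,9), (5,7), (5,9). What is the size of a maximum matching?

Step 1: List the neighbors of each left vertex:
  1: 7, 8, 9
  2: 8
  3: 6, 7, 8, 9
  4: 8, 9
  5: 7, 9

Step 2: Greedily match left vertices, then look for augmenting paths:
  Match 1 -- 7
  Match 2 -- 8
  Match 3 -- 6
  Match 4 -- 9
  No augmenting path remains.

Step 3: Verify this is maximum:
  Matching size 4 = min(|L|, |R|) = min(5, 4), which is an upper bound, so this matching is maximum.

Maximum matching: {(1,7), (2,8), (3,6), (4,9)}
Size: 4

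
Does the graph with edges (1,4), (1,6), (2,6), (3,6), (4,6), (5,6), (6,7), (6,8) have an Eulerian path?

Step 1: Find the degree of each vertex:
  deg(1) = 2
  deg(2) = 1
  deg(3) = 1
  deg(4) = 2
  deg(5) = 1
  deg(6) = 7
  deg(7) = 1
  deg(8) = 1

Step 2: Count vertices with odd degree:
  Odd-degree vertices: 2, 3, 5, 6, 7, 8 (6 total)

Step 3: Apply Euler's theorem:
  - Eulerian circuit exists iff graph is connected and all vertices have even degree
  - Eulerian path exists iff graph is connected and has 0 or 2 odd-degree vertices

Graph has 6 odd-degree vertices (need 0 or 2).
Neither Eulerian path nor Eulerian circuit exists.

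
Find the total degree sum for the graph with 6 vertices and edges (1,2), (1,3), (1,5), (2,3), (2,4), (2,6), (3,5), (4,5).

Step 1: Count edges incident to each vertex:
  deg(1) = 3 (neighbors: 2, 3, 5)
  deg(2) = 4 (neighbors: 1, 3, 4, 6)
  deg(3) = 3 (neighbors: 1, 2, 5)
  deg(4) = 2 (neighbors: 2, 5)
  deg(5) = 3 (neighbors: 1, 3, 4)
  deg(6) = 1 (neighbors: 2)

Step 2: Sum all degrees:
  3 + 4 + 3 + 2 + 3 + 1 = 16

Verification: sum of degrees = 2 * |E| = 2 * 8 = 16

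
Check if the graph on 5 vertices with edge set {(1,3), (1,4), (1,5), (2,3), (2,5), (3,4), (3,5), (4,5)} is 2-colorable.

Step 1: Attempt 2-coloring using BFS:
  Start at vertex 1, assign color 0
  Color vertex 3 with color 1 (neighbor of 1)
  Color vertex 4 with color 1 (neighbor of 1)
  Color vertex 5 with color 1 (neighbor of 1)
  Color vertex 2 with color 0 (neighbor of 3)

Step 2: Conflict found! Vertices 3 and 4 are adjacent but have the same color.
This means the graph contains an odd cycle.

The graph is NOT bipartite.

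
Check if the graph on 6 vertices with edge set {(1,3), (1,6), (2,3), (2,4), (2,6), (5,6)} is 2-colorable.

Step 1: Attempt 2-coloring using BFS:
  Start at vertex 1, assign color 0
  Color vertex 3 with color 1 (neighbor of 1)
  Color vertex 6 with color 1 (neighbor of 1)
  Color vertex 2 with color 0 (neighbor of 3)
  Color vertex 5 with color 0 (neighbor of 6)
  Color vertex 4 with color 1 (neighbor of 2)

Step 2: 2-coloring succeeded. No conflicts found.
  Set A (color 0): {1, 2, 5}
  Set B (color 1): {3, 4, 6}

The graph is bipartite with partition {1, 2, 5}, {3, 4, 6}.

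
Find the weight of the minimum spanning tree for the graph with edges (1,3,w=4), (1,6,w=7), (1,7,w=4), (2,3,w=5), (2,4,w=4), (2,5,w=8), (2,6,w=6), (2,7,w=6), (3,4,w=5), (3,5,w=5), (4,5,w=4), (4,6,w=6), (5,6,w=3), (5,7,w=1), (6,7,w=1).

Apply Kruskal's algorithm (sort edges by weight, add if no cycle):

Sorted edges by weight:
  (5,7) w=1
  (6,7) w=1
  (5,6) w=3
  (1,3) w=4
  (1,7) w=4
  (2,4) w=4
  (4,5) w=4
  (2,3) w=5
  (3,4) w=5
  (3,5) w=5
  (2,7) w=6
  (2,6) w=6
  (4,6) w=6
  (1,6) w=7
  (2,5) w=8

Add edge (5,7) w=1 -- no cycle. Running total: 1
Add edge (6,7) w=1 -- no cycle. Running total: 2
Skip edge (5,6) w=3 -- would create cycle
Add edge (1,3) w=4 -- no cycle. Running total: 6
Add edge (1,7) w=4 -- no cycle. Running total: 10
Add edge (2,4) w=4 -- no cycle. Running total: 14
Add edge (4,5) w=4 -- no cycle. Running total: 18

MST edges: (5,7,w=1), (6,7,w=1), (1,3,w=4), (1,7,w=4), (2,4,w=4), (4,5,w=4)
Total MST weight: 1 + 1 + 4 + 4 + 4 + 4 = 18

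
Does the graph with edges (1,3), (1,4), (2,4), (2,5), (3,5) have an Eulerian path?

Step 1: Find the degree of each vertex:
  deg(1) = 2
  deg(2) = 2
  deg(3) = 2
  deg(4) = 2
  deg(5) = 2

Step 2: Count vertices with odd degree:
  All vertices have even degree (0 odd-degree vertices)

Step 3: Apply Euler's theorem:
  - Eulerian circuit exists iff graph is connected and all vertices have even degree
  - Eulerian path exists iff graph is connected and has 0 or 2 odd-degree vertices

Graph is connected with 0 odd-degree vertices.
Both Eulerian circuit and Eulerian path exist.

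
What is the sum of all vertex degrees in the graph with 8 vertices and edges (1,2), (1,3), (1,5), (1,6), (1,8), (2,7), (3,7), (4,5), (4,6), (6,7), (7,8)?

Step 1: Count edges incident to each vertex:
  deg(1) = 5 (neighbors: 2, 3, 5, 6, 8)
  deg(2) = 2 (neighbors: 1, 7)
  deg(3) = 2 (neighbors: 1, 7)
  deg(4) = 2 (neighbors: 5, 6)
  deg(5) = 2 (neighbors: 1, 4)
  deg(6) = 3 (neighbors: 1, 4, 7)
  deg(7) = 4 (neighbors: 2, 3, 6, 8)
  deg(8) = 2 (neighbors: 1, 7)

Step 2: Sum all degrees:
  5 + 2 + 2 + 2 + 2 + 3 + 4 + 2 = 22

Verification: sum of degrees = 2 * |E| = 2 * 11 = 22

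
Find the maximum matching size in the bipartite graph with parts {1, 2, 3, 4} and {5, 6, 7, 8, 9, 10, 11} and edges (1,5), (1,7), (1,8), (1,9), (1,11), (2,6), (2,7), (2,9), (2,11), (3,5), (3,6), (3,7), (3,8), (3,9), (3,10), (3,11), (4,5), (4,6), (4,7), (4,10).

Step 1: List the neighbors of each left vertex:
  1: 5, 7, 8, 9, 11
  2: 6, 7, 9, 11
  3: 5, 6, 7, 8, 9, 10, 11
  4: 5, 6, 7, 10

Step 2: Greedily match left vertices, then look for augmenting paths:
  Match 1 -- 5
  Match 2 -- 6
  Match 3 -- 7
  Match 4 -- 10
  No augmenting path remains.

Step 3: Verify this is maximum:
  Matching size 4 = min(|L|, |R|) = min(4, 7), which is an upper bound, so this matching is maximum.

Maximum matching: {(1,5), (2,6), (3,7), (4,10)}
Size: 4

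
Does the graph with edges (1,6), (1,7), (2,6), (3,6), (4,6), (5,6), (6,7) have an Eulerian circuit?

Step 1: Find the degree of each vertex:
  deg(1) = 2
  deg(2) = 1
  deg(3) = 1
  deg(4) = 1
  deg(5) = 1
  deg(6) = 6
  deg(7) = 2

Step 2: Count vertices with odd degree:
  Odd-degree vertices: 2, 3, 4, 5 (4 total)

Step 3: Apply Euler's theorem:
  - Eulerian circuit exists iff graph is connected and all vertices have even degree
  - Eulerian path exists iff graph is connected and has 0 or 2 odd-degree vertices

Graph has 4 odd-degree vertices (need 0 or 2).
Neither Eulerian path nor Eulerian circuit exists.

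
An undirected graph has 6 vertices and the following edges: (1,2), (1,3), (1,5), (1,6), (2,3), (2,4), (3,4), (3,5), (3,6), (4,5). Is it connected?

Step 1: Build adjacency list from edges:
  1: 2, 3, 5, 6
  2: 1, 3, 4
  3: 1, 2, 4, 5, 6
  4: 2, 3, 5
  5: 1, 3, 4
  6: 1, 3

Step 2: Run BFS/DFS from vertex 1:
  Visited: {1, 2, 3, 5, 6, 4}
  Reached 6 of 6 vertices

Step 3: All 6 vertices reached from vertex 1, so the graph is connected.
Answer: Yes, the graph is connected.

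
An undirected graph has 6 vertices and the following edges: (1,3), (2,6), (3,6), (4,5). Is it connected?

Step 1: Build adjacency list from edges:
  1: 3
  2: 6
  3: 1, 6
  4: 5
  5: 4
  6: 2, 3

Step 2: Run BFS/DFS from vertex 1:
  Visited: {1, 3, 6, 2}
  Reached 4 of 6 vertices

Step 3: Only 4 of 6 vertices reached. Graph is disconnected.
Connected components: {1, 2, 3, 6}, {4, 5}
Answer: No, the graph is not connected (2 components).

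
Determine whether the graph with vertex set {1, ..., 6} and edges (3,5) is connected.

Step 1: Build adjacency list from edges:
  1: (none)
  2: (none)
  3: 5
  4: (none)
  5: 3
  6: (none)

Step 2: Run BFS/DFS from vertex 1:
  Visited: {1}
  Reached 1 of 6 vertices

Step 3: Only 1 of 6 vertices reached. Graph is disconnected.
Connected components: {1}, {2}, {3, 5}, {4}, {6}
Answer: No, the graph is not connected (5 components).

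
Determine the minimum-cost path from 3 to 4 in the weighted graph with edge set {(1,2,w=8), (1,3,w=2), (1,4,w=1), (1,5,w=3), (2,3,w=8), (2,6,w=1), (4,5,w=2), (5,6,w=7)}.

Step 1: Build adjacency list with weights:
  1: 2(w=8), 3(w=2), 4(w=1), 5(w=3)
  2: 1(w=8), 3(w=8), 6(w=1)
  3: 1(w=2), 2(w=8)
  4: 1(w=1), 5(w=2)
  5: 1(w=3), 4(w=2), 6(w=7)
  6: 2(w=1), 5(w=7)

Step 2: Apply Dijkstra's algorithm from vertex 3:
  Visit vertex 3 (distance=0)
    Update dist[1] = 2
    Update dist[2] = 8
  Visit vertex 1 (distance=2)
    Update dist[4] = 3
    Update dist[5] = 5
  Visit vertex 4 (distance=3)

Step 3: Shortest path: 3 -> 1 -> 4
Total weight: 2 + 1 = 3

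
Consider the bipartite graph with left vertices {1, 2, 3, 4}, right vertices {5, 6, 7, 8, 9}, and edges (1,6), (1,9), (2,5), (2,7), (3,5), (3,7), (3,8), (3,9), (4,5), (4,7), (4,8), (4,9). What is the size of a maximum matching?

Step 1: List the neighbors of each left vertex:
  1: 6, 9
  2: 5, 7
  3: 5, 7, 8, 9
  4: 5, 7, 8, 9

Step 2: Greedily match left vertices, then look for augmenting paths:
  Match 1 -- 6
  Match 2 -- 5
  Match 3 -- 7
  Match 4 -- 8
  No augmenting path remains.

Step 3: Verify this is maximum:
  Matching size 4 = min(|L|, |R|) = min(4, 5), which is an upper bound, so this matching is maximum.

Maximum matching: {(1,6), (2,5), (3,7), (4,8)}
Size: 4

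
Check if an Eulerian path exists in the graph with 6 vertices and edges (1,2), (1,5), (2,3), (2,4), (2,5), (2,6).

Step 1: Find the degree of each vertex:
  deg(1) = 2
  deg(2) = 5
  deg(3) = 1
  deg(4) = 1
  deg(5) = 2
  deg(6) = 1

Step 2: Count vertices with odd degree:
  Odd-degree vertices: 2, 3, 4, 6 (4 total)

Step 3: Apply Euler's theorem:
  - Eulerian circuit exists iff graph is connected and all vertices have even degree
  - Eulerian path exists iff graph is connected and has 0 or 2 odd-degree vertices

Graph has 4 odd-degree vertices (need 0 or 2).
Neither Eulerian path nor Eulerian circuit exists.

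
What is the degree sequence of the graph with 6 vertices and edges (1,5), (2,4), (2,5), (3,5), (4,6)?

Step 1: Count edges incident to each vertex:
  deg(1) = 1 (neighbors: 5)
  deg(2) = 2 (neighbors: 4, 5)
  deg(3) = 1 (neighbors: 5)
  deg(4) = 2 (neighbors: 2, 6)
  deg(5) = 3 (neighbors: 1, 2, 3)
  deg(6) = 1 (neighbors: 4)

Step 2: Sort degrees in non-increasing order:
  Degrees: [1, 2, 1, 2, 3, 1] -> sorted: [3, 2, 2, 1, 1, 1]

Degree sequence: [3, 2, 2, 1, 1, 1]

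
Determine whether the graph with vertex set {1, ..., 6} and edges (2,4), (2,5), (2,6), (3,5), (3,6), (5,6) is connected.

Step 1: Build adjacency list from edges:
  1: (none)
  2: 4, 5, 6
  3: 5, 6
  4: 2
  5: 2, 3, 6
  6: 2, 3, 5

Step 2: Run BFS/DFS from vertex 1:
  Visited: {1}
  Reached 1 of 6 vertices

Step 3: Only 1 of 6 vertices reached. Graph is disconnected.
Connected components: {1}, {2, 3, 4, 5, 6}
Answer: No, the graph is not connected (2 components).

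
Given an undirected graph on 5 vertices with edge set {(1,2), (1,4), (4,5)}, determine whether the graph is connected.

Step 1: Build adjacency list from edges:
  1: 2, 4
  2: 1
  3: (none)
  4: 1, 5
  5: 4

Step 2: Run BFS/DFS from vertex 1:
  Visited: {1, 2, 4, 5}
  Reached 4 of 5 vertices

Step 3: Only 4 of 5 vertices reached. Graph is disconnected.
Connected components: {1, 2, 4, 5}, {3}
Answer: No, the graph is not connected (2 components).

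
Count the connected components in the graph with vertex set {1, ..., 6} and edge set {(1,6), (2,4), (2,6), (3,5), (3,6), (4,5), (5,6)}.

Step 1: Build adjacency list from edges:
  1: 6
  2: 4, 6
  3: 5, 6
  4: 2, 5
  5: 3, 4, 6
  6: 1, 2, 3, 5

Step 2: Run BFS/DFS from vertex 1:
  Visited: {1, 6, 2, 3, 5, 4}
  Reached 6 of 6 vertices

Step 3: All 6 vertices reached from vertex 1, so the graph is connected.
Number of connected components: 1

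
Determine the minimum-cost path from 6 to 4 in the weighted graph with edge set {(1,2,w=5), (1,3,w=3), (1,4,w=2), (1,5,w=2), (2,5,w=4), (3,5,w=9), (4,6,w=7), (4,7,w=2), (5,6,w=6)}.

Step 1: Build adjacency list with weights:
  1: 2(w=5), 3(w=3), 4(w=2), 5(w=2)
  2: 1(w=5), 5(w=4)
  3: 1(w=3), 5(w=9)
  4: 1(w=2), 6(w=7), 7(w=2)
  5: 1(w=2), 2(w=4), 3(w=9), 6(w=6)
  6: 4(w=7), 5(w=6)
  7: 4(w=2)

Step 2: Apply Dijkstra's algorithm from vertex 6:
  Visit vertex 6 (distance=0)
    Update dist[4] = 7
    Update dist[5] = 6
  Visit vertex 5 (distance=6)
    Update dist[1] = 8
    Update dist[2] = 10
    Update dist[3] = 15
  Visit vertex 4 (distance=7)
    Update dist[7] = 9

Step 3: Shortest path: 6 -> 4
Total weight: 7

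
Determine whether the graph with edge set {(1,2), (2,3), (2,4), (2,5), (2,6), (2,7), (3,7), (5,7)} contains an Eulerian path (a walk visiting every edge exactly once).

Step 1: Find the degree of each vertex:
  deg(1) = 1
  deg(2) = 6
  deg(3) = 2
  deg(4) = 1
  deg(5) = 2
  deg(6) = 1
  deg(7) = 3

Step 2: Count vertices with odd degree:
  Odd-degree vertices: 1, 4, 6, 7 (4 total)

Step 3: Apply Euler's theorem:
  - Eulerian circuit exists iff graph is connected and all vertices have even degree
  - Eulerian path exists iff graph is connected and has 0 or 2 odd-degree vertices

Graph has 4 odd-degree vertices (need 0 or 2).
Neither Eulerian path nor Eulerian circuit exists.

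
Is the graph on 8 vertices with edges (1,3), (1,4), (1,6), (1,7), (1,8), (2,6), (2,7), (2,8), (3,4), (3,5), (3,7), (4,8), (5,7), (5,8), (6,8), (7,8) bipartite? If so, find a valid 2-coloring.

Step 1: Attempt 2-coloring using BFS:
  Start at vertex 1, assign color 0
  Color vertex 3 with color 1 (neighbor of 1)
  Color vertex 4 with color 1 (neighbor of 1)
  Color vertex 6 with color 1 (neighbor of 1)
  Color vertex 7 with color 1 (neighbor of 1)
  Color vertex 8 with color 1 (neighbor of 1)

Step 2: Conflict found! Vertices 3 and 4 are adjacent but have the same color.
This means the graph contains an odd cycle.

The graph is NOT bipartite.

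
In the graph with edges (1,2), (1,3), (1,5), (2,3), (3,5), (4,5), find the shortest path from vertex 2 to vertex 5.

Step 1: Build adjacency list:
  1: 2, 3, 5
  2: 1, 3
  3: 1, 2, 5
  4: 5
  5: 1, 3, 4

Step 2: BFS from vertex 2 to find shortest path to 5:
  vertex 1 reached at distance 1
  vertex 3 reached at distance 1
  vertex 5 reached at distance 2

Step 3: Shortest path: 2 -> 1 -> 5
Path length: 2 edges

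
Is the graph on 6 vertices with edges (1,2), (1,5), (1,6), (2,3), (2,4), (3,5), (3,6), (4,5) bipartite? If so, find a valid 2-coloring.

Step 1: Attempt 2-coloring using BFS:
  Start at vertex 1, assign color 0
  Color vertex 2 with color 1 (neighbor of 1)
  Color vertex 5 with color 1 (neighbor of 1)
  Color vertex 6 with color 1 (neighbor of 1)
  Color vertex 3 with color 0 (neighbor of 2)
  Color vertex 4 with color 0 (neighbor of 2)

Step 2: 2-coloring succeeded. No conflicts found.
  Set A (color 0): {1, 3, 4}
  Set B (color 1): {2, 5, 6}

The graph is bipartite with partition {1, 3, 4}, {2, 5, 6}.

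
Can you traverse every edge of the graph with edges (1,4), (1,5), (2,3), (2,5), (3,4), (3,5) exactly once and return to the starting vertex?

Step 1: Find the degree of each vertex:
  deg(1) = 2
  deg(2) = 2
  deg(3) = 3
  deg(4) = 2
  deg(5) = 3

Step 2: Count vertices with odd degree:
  Odd-degree vertices: 3, 5 (2 total)

Step 3: Apply Euler's theorem:
  - Eulerian circuit exists iff graph is connected and all vertices have even degree
  - Eulerian path exists iff graph is connected and has 0 or 2 odd-degree vertices

Graph is connected with exactly 2 odd-degree vertices (3, 5).
Eulerian path exists (starting and ending at the odd-degree vertices), but no Eulerian circuit.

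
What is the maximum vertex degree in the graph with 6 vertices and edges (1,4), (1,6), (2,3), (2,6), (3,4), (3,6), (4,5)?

Step 1: Count edges incident to each vertex:
  deg(1) = 2 (neighbors: 4, 6)
  deg(2) = 2 (neighbors: 3, 6)
  deg(3) = 3 (neighbors: 2, 4, 6)
  deg(4) = 3 (neighbors: 1, 3, 5)
  deg(5) = 1 (neighbors: 4)
  deg(6) = 3 (neighbors: 1, 2, 3)

Step 2: Find maximum:
  max(2, 2, 3, 3, 1, 3) = 3 (vertex 3)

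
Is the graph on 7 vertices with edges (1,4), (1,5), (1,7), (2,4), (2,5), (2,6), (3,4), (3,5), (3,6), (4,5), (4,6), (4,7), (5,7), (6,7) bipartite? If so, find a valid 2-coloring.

Step 1: Attempt 2-coloring using BFS:
  Start at vertex 1, assign color 0
  Color vertex 4 with color 1 (neighbor of 1)
  Color vertex 5 with color 1 (neighbor of 1)
  Color vertex 7 with color 1 (neighbor of 1)
  Color vertex 2 with color 0 (neighbor of 4)
  Color vertex 3 with color 0 (neighbor of 4)

Step 2: Conflict found! Vertices 4 and 5 are adjacent but have the same color.
This means the graph contains an odd cycle.

The graph is NOT bipartite.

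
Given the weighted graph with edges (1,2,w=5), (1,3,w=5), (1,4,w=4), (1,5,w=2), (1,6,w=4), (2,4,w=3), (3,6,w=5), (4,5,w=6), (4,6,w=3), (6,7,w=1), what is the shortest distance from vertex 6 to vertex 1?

Step 1: Build adjacency list with weights:
  1: 2(w=5), 3(w=5), 4(w=4), 5(w=2), 6(w=4)
  2: 1(w=5), 4(w=3)
  3: 1(w=5), 6(w=5)
  4: 1(w=4), 2(w=3), 5(w=6), 6(w=3)
  5: 1(w=2), 4(w=6)
  6: 1(w=4), 3(w=5), 4(w=3), 7(w=1)
  7: 6(w=1)

Step 2: Apply Dijkstra's algorithm from vertex 6:
  Visit vertex 6 (distance=0)
    Update dist[1] = 4
    Update dist[3] = 5
    Update dist[4] = 3
    Update dist[7] = 1
  Visit vertex 7 (distance=1)
  Visit vertex 4 (distance=3)
    Update dist[2] = 6
    Update dist[5] = 9
  Visit vertex 1 (distance=4)
    Update dist[5] = 6

Step 3: Shortest path: 6 -> 1
Total weight: 4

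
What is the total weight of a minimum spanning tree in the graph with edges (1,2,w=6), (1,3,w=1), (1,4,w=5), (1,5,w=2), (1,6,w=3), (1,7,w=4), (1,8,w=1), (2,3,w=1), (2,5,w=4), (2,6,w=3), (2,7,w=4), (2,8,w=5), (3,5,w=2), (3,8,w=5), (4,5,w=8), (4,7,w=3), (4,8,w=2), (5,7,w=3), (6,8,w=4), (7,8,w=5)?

Apply Kruskal's algorithm (sort edges by weight, add if no cycle):

Sorted edges by weight:
  (1,8) w=1
  (1,3) w=1
  (2,3) w=1
  (1,5) w=2
  (3,5) w=2
  (4,8) w=2
  (1,6) w=3
  (2,6) w=3
  (4,7) w=3
  (5,7) w=3
  (1,7) w=4
  (2,5) w=4
  (2,7) w=4
  (6,8) w=4
  (1,4) w=5
  (2,8) w=5
  (3,8) w=5
  (7,8) w=5
  (1,2) w=6
  (4,5) w=8

Add edge (1,8) w=1 -- no cycle. Running total: 1
Add edge (1,3) w=1 -- no cycle. Running total: 2
Add edge (2,3) w=1 -- no cycle. Running total: 3
Add edge (1,5) w=2 -- no cycle. Running total: 5
Skip edge (3,5) w=2 -- would create cycle
Add edge (4,8) w=2 -- no cycle. Running total: 7
Add edge (1,6) w=3 -- no cycle. Running total: 10
Skip edge (2,6) w=3 -- would create cycle
Add edge (4,7) w=3 -- no cycle. Running total: 13

MST edges: (1,8,w=1), (1,3,w=1), (2,3,w=1), (1,5,w=2), (4,8,w=2), (1,6,w=3), (4,7,w=3)
Total MST weight: 1 + 1 + 1 + 2 + 2 + 3 + 3 = 13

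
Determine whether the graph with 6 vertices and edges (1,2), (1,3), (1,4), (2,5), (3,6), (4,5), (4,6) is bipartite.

Step 1: Attempt 2-coloring using BFS:
  Start at vertex 1, assign color 0
  Color vertex 2 with color 1 (neighbor of 1)
  Color vertex 3 with color 1 (neighbor of 1)
  Color vertex 4 with color 1 (neighbor of 1)
  Color vertex 5 with color 0 (neighbor of 2)
  Color vertex 6 with color 0 (neighbor of 3)

Step 2: 2-coloring succeeded. No conflicts found.
  Set A (color 0): {1, 5, 6}
  Set B (color 1): {2, 3, 4}

The graph is bipartite with partition {1, 5, 6}, {2, 3, 4}.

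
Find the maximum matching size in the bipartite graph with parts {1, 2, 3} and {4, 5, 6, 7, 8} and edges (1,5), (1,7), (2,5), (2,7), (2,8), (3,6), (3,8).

Step 1: List the neighbors of each left vertex:
  1: 5, 7
  2: 5, 7, 8
  3: 6, 8

Step 2: Greedily match left vertices, then look for augmenting paths:
  Match 1 -- 5
  Match 2 -- 7
  Match 3 -- 6
  No augmenting path remains.

Step 3: Verify this is maximum:
  Matching size 3 = min(|L|, |R|) = min(3, 5), which is an upper bound, so this matching is maximum.

Maximum matching: {(1,5), (2,7), (3,6)}
Size: 3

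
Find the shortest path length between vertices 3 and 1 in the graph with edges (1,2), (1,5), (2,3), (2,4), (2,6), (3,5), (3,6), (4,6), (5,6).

Step 1: Build adjacency list:
  1: 2, 5
  2: 1, 3, 4, 6
  3: 2, 5, 6
  4: 2, 6
  5: 1, 3, 6
  6: 2, 3, 4, 5

Step 2: BFS from vertex 3 to find shortest path to 1:
  vertex 2 reached at distance 1
  vertex 5 reached at distance 1
  vertex 6 reached at distance 1
  vertex 1 reached at distance 2

Step 3: Shortest path: 3 -> 5 -> 1
Path length: 2 edges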